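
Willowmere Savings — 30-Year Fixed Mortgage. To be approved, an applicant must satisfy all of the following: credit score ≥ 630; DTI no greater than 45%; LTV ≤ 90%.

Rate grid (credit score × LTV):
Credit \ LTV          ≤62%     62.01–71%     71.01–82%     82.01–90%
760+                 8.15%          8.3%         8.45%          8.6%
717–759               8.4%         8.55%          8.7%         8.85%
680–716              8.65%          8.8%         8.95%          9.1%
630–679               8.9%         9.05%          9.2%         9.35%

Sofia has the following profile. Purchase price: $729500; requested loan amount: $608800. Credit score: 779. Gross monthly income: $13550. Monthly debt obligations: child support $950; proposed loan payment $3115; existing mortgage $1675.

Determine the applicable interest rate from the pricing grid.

8.6%

Credit score 779 ≥ 630; Total monthly debts = (950 + 3,115 + 1,675) = 5,740. Debt-to-income = 5,740/13,550 = 42.4% — meets 45% limit
Loan-to-value = 608,800/729,500 = 83.5% — pass (90% max)
Credit 779 → row 760+; LTV 83.5% → column 82.01–90%. Grid cell → 8.6%.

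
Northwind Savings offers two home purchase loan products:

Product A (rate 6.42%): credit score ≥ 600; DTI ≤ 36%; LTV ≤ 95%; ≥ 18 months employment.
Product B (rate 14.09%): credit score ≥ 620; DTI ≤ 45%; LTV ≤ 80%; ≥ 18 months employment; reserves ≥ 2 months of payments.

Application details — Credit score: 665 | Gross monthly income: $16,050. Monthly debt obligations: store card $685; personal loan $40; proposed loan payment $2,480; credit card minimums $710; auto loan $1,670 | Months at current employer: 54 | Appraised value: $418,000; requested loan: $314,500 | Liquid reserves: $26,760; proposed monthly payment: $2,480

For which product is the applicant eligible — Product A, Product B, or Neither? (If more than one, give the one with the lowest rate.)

Total debts = (685 + 40 + 2,480 + 710 + 1,670) = 5,585; DTI = 5,585/16,050 = 34.8%.
LTV = 314,500/418,000 = 75.2%.
Reserves = 26,760/2,480 = 10.8 months.
Product A: score 665 ≥ 600; DTI 34.8% ≤ 36%; LTV 75.2% ≤ 95%; employment 54 ≥ 18 mo → qualifies.
Product B: score 665 ≥ 620; DTI 34.8% ≤ 45%; LTV 75.2% ≤ 80%; employment 54 ≥ 18 mo; reserves 10.8 ≥ 2 mo → qualifies.
Qualifying: Product A, Product B. Lowest rate is 6.42% → Product A.

Product A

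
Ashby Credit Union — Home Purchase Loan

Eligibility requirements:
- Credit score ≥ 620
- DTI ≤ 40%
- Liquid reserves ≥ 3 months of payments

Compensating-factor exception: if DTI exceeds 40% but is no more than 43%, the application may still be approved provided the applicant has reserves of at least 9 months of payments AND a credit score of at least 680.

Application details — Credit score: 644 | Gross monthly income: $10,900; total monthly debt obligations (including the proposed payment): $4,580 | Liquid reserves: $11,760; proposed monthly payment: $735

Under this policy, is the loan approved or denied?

Credit score 644 ≥ 620 (meets base)
DTI = 4,580/10,900 = 42% > 40% — standard DTI limit exceeded.
Reserves: 11,760 ÷ 735 = 16.0 months (meets 3-month minimum)
42% falls in the override range (40%–43%), so the compensating-factor test applies.
Override check — reserves: 16.0 mo (ok); score: 644 (below 680).
Compensating-factor requirement not fully met.

Denied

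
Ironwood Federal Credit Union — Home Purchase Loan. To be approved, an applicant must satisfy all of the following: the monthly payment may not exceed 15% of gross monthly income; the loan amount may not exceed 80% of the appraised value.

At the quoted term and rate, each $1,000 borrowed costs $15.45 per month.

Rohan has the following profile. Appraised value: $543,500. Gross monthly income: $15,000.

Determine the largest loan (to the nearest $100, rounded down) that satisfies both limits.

$145,600

Payment cap: 15% × $15,000 = $2,250/month.
At $15.45 per $1,000, that supports 2,250/15.45 × 1,000 ≈ $145,631 → $145,600.
LTV cap: 80% × $543,500 = $434,800 → $434,800.
Binding constraint: payment-to-income.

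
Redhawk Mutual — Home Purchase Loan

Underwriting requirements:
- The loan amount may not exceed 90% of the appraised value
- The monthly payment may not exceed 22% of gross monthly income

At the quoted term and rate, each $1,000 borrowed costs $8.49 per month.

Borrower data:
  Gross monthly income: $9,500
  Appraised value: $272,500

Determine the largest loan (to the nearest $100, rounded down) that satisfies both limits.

$245,200

Payment cap: 22% × $9,500 = $2,090/month.
At $8.49 per $1,000, that supports 2,090/8.49 × 1,000 ≈ $246,171 → $246,100.
LTV cap: 90% × $272,500 = $245,250 → $245,200.
Binding constraint: loan-to-value.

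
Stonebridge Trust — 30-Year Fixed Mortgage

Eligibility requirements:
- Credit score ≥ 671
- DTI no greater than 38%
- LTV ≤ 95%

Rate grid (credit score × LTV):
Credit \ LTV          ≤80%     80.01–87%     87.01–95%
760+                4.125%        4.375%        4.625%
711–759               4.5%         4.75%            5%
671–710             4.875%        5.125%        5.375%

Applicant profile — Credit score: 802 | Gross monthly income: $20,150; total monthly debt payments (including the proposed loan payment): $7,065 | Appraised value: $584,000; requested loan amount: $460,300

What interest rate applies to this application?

Credit score 802 ≥ 671; DTI = 7,065/20,150 = 35.1% ≤ 38%
Loan-to-value = 460,300/584,000 = 78.8% — pass (95% max)
Score 802 is in the 760+ band; LTV 78.8% is in the ≤80% band → 4.125%.

4.125%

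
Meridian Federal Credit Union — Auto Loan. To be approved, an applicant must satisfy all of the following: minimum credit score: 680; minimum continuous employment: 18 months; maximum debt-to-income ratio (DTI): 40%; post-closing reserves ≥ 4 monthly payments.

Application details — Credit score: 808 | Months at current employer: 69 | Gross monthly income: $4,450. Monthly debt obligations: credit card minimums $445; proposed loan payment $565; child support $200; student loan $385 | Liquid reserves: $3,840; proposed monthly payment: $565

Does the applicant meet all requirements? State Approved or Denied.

Approved

Credit score 808 ≥ 680 (meets)
Employment 69 ≥ 18 months
Total monthly debts = (445 + 565 + 200 + 385) = 1,595. DTI: 1,595 ÷ 4,450 = 35.8%, within the 40% cap
Reserves: 3,840 ÷ 565 = 6.8 months (meets 4-month minimum)
All criteria satisfied.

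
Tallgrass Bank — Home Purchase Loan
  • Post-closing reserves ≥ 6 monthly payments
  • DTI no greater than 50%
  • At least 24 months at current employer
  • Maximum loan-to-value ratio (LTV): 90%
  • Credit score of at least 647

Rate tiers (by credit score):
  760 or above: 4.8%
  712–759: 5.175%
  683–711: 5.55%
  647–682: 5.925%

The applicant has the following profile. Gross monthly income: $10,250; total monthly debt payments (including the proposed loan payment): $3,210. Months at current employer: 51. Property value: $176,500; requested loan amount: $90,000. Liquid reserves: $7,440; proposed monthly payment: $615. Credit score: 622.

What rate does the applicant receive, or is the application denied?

Credit score 622 < 647 (below minimum)
Reserves = 7,440/615 = 12.1 months ≥ 6
Employment 51 ≥ 24 months
LTV: 90,000 ÷ 176,500 = 51%, within 90% cap
Debt-to-income = 3,210/10,250 = 31.3% — meets 50% limit
Not all requirements met → denied.

Denied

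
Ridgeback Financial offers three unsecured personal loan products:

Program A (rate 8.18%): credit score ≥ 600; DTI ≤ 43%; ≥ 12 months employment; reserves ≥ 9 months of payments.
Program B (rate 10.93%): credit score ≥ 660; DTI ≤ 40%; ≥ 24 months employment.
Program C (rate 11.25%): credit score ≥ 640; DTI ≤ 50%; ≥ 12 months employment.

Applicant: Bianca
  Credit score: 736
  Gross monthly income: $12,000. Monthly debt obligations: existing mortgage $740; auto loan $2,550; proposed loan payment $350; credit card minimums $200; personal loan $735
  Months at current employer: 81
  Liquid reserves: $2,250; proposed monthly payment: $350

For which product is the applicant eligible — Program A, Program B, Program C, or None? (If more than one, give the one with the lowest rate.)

Total debts = (740 + 2,550 + 350 + 200 + 735) = 4,575; DTI = 4,575/12,000 = 38.1%.
Reserves = 2,250/350 = 6.4 months.
Program A: score 736 ≥ 600; DTI 38.1% ≤ 43%; employment 81 ≥ 12 mo; reserves 6.4 < 9 mo → does not qualify.
Program B: score 736 ≥ 660; DTI 38.1% ≤ 40%; employment 81 ≥ 24 mo → qualifies.
Program C: score 736 ≥ 640; DTI 38.1% ≤ 50%; employment 81 ≥ 12 mo → qualifies.
Qualifying: Program B, Program C. Lowest rate is 10.93% → Program B.

Program B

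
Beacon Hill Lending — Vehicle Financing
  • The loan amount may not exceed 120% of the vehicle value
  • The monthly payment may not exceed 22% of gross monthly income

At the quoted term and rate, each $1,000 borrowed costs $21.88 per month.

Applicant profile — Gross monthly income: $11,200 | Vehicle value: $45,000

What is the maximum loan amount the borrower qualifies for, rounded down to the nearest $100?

$54,000

Payment cap: 22% × $11,200 = $2,464/month.
At $21.88 per $1,000, that supports 2,464/21.88 × 1,000 ≈ $112,614 → $112,600.
LTV cap: 120% × $45,000 = $54,000 → $54,000.
Binding constraint: loan-to-value.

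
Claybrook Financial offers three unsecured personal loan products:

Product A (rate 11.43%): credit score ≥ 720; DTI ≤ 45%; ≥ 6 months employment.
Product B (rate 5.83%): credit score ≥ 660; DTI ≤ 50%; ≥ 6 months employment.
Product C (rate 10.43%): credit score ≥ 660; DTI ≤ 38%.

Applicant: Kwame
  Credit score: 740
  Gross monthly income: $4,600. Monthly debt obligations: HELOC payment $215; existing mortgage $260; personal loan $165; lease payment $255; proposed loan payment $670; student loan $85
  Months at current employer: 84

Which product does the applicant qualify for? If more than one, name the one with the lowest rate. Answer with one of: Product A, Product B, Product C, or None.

Product B

Total debts = (215 + 260 + 165 + 255 + 670 + 85) = 1,650; DTI = 1,650/4,600 = 35.9%.
Product A: score 740 ≥ 720; DTI 35.9% ≤ 45%; employment 84 ≥ 6 mo → qualifies.
Product B: score 740 ≥ 660; DTI 35.9% ≤ 50%; employment 84 ≥ 6 mo → qualifies.
Product C: score 740 ≥ 660; DTI 35.9% ≤ 38% → qualifies.
Qualifying: Product A, Product B, Product C. Lowest rate is 5.83% → Product B.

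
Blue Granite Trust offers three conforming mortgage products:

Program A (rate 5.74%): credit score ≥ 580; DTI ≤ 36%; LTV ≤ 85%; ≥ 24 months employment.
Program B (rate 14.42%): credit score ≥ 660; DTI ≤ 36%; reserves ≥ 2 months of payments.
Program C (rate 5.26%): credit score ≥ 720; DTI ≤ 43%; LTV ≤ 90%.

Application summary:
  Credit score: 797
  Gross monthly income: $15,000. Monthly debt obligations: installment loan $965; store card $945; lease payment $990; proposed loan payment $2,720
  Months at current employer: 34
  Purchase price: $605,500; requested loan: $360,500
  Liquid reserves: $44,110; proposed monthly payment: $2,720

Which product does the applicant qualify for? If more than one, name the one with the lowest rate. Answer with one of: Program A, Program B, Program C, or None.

Total debts = (965 + 945 + 990 + 2,720) = 5,620; DTI = 5,620/15,000 = 37.5%.
LTV = 360,500/605,500 = 59.5%.
Reserves = 44,110/2,720 = 16.2 months.
Program A: score 797 ≥ 580; DTI 37.5% > 36%; LTV 59.5% ≤ 85%; employment 34 ≥ 24 mo → does not qualify.
Program B: score 797 ≥ 660; DTI 37.5% > 36%; reserves 16.2 ≥ 2 mo → does not qualify.
Program C: score 797 ≥ 720; DTI 37.5% ≤ 43%; LTV 59.5% ≤ 90% → qualifies.

Program C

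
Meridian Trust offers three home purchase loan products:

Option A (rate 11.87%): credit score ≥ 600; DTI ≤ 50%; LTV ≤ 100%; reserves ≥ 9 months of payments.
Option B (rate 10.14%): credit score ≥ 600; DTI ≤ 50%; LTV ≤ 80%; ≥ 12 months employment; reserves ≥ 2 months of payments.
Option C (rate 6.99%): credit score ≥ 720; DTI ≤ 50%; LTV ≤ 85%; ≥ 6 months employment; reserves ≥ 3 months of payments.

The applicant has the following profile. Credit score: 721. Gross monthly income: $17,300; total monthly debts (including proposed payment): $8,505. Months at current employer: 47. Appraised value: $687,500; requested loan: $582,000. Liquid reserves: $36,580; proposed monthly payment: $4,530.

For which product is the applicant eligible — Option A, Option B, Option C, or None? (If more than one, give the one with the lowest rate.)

Option C

DTI = 8,505/17,300 = 49.2%.
LTV = 582,000/687,500 = 84.7%.
Reserves = 36,580/4,530 = 8.1 months.
Option A: score 721 ≥ 600; DTI 49.2% ≤ 50%; LTV 84.7% ≤ 100%; reserves 8.1 < 9 mo → does not qualify.
Option B: score 721 ≥ 600; DTI 49.2% ≤ 50%; LTV 84.7% > 80%; employment 47 ≥ 12 mo; reserves 8.1 ≥ 2 mo → does not qualify.
Option C: score 721 ≥ 720; DTI 49.2% ≤ 50%; LTV 84.7% ≤ 85%; employment 47 ≥ 6 mo; reserves 8.1 ≥ 3 mo → qualifies.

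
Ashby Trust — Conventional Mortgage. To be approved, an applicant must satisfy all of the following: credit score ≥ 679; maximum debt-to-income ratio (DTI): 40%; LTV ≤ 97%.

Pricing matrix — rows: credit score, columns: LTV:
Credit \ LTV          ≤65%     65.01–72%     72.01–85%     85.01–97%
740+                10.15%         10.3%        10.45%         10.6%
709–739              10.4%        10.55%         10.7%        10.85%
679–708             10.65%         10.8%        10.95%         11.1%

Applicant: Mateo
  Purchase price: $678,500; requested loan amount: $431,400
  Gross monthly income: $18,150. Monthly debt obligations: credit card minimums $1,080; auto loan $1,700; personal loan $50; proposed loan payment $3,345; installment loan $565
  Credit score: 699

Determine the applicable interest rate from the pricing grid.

10.65%

Credit score 699 ≥ 679; Total monthly debts = (1,080 + 1,700 + 50 + 3,345 + 565) = 6,740. DTI: 6,740 ÷ 18,150 = 37.1%, within the 40% cap
LTV: 431,400 ÷ 678,500 = 63.6%, within 97% cap
Row: 699 falls in 679–708. Column: 63.6% falls in ≤65%. Rate = 10.65%.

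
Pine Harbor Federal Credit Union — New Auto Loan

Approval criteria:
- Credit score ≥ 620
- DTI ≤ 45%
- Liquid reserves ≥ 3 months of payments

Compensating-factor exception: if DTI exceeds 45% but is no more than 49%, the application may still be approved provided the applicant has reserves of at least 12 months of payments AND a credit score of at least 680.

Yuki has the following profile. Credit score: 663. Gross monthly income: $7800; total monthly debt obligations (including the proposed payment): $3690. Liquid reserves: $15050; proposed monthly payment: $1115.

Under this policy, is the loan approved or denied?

Denied

Credit score 663 ≥ 620 (meets base)
DTI: 3,690 ÷ 7,800 = 47.3%, over the 45% base limit.
Reserves = 15,050/1,115 = 13.5 months ≥ 3
47.3% falls in the override range (45%–49%), so the compensating-factor test applies.
Reserves 13.5 ≥ 12 months; credit score 663 < 680.
Override conditions not both satisfied; exception does not apply.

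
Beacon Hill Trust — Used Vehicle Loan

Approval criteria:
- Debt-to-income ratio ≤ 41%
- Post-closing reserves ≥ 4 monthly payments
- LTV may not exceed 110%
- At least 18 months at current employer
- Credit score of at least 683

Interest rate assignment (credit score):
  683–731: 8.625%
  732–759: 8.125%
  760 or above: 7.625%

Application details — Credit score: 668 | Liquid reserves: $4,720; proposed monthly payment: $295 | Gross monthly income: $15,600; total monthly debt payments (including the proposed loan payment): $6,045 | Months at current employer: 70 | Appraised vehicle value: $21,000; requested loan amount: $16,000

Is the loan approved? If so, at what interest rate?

Credit score 668 < 683 (below minimum)
Debt-to-income = 6,045/15,600 = 38.8% — meets 41% limit
Employment 70 ≥ 18 months
Reserves: 4,720 ÷ 295 = 16.0 months (meets 4-month minimum)
LTV: 16,000 ÷ 21,000 = 76.2%, within 110% cap
Not all requirements met → denied.

Denied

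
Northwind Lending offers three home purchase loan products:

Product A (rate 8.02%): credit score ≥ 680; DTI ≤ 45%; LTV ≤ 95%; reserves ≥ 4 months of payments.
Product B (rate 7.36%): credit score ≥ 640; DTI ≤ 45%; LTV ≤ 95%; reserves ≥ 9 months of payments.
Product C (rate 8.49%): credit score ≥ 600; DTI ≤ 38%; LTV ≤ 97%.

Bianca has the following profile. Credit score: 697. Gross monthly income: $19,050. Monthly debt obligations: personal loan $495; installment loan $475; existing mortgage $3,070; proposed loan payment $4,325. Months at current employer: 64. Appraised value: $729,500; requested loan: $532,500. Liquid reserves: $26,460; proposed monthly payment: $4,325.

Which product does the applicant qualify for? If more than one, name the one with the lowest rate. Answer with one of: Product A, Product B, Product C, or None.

Product A

Total debts = (495 + 475 + 3,070 + 4,325) = 8,365; DTI = 8,365/19,050 = 43.9%.
LTV = 532,500/729,500 = 73%.
Reserves = 26,460/4,325 = 6.1 months.
Product A: score 697 ≥ 680; DTI 43.9% ≤ 45%; LTV 73% ≤ 95%; reserves 6.1 ≥ 4 mo → qualifies.
Product B: score 697 ≥ 640; DTI 43.9% ≤ 45%; LTV 73% ≤ 95%; reserves 6.1 < 9 mo → does not qualify.
Product C: score 697 ≥ 600; DTI 43.9% > 38%; LTV 73% ≤ 97% → does not qualify.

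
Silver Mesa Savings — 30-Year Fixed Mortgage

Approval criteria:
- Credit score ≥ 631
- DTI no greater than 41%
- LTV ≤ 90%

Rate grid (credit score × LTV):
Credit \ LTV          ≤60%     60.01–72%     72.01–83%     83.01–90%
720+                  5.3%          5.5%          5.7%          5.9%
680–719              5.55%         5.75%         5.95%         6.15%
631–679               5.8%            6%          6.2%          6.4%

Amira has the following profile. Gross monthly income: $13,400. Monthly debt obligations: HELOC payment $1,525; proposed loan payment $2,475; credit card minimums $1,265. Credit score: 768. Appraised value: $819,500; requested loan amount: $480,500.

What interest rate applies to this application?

Credit score 768 ≥ 631; Total monthly debts = (1,525 + 2,475 + 1,265) = 5,265. Debt-to-income = 5,265/13,400 = 39.3% — meets 41% limit
Loan-to-value = 480,500/819,500 = 58.6% — pass (90% max)
Row: 768 falls in 720+. Column: 58.6% falls in ≤60%. Rate = 5.3%.

5.3%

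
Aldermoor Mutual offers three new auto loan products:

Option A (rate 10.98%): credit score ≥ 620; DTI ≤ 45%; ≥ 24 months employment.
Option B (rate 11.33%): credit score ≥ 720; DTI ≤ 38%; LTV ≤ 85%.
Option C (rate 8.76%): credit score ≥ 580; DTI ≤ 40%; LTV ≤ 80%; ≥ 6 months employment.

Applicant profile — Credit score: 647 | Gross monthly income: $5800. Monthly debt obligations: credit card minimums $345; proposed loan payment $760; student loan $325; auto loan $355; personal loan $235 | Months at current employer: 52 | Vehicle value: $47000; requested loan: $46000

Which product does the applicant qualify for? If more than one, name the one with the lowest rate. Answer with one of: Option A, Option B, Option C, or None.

Total debts = (345 + 760 + 325 + 355 + 235) = 2,020; DTI = 2,020/5,800 = 34.8%.
LTV = 46,000/47,000 = 97.9%.
Option A: score 647 ≥ 620; DTI 34.8% ≤ 45%; employment 52 ≥ 24 mo → qualifies.
Option B: score 647 < 720; DTI 34.8% ≤ 38%; LTV 97.9% > 85% → does not qualify.
Option C: score 647 ≥ 580; DTI 34.8% ≤ 40%; LTV 97.9% > 80%; employment 52 ≥ 6 mo → does not qualify.

Option A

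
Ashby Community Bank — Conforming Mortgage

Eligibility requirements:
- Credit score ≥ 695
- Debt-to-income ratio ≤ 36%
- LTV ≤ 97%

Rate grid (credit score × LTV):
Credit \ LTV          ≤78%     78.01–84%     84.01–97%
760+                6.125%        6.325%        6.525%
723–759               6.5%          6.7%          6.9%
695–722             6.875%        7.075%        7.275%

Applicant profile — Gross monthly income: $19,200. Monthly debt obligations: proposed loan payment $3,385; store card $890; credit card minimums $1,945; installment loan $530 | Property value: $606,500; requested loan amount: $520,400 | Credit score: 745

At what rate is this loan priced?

Credit score 745 ≥ 695; Total monthly debts = (3,385 + 890 + 1,945 + 530) = 6,750. DTI: 6,750 ÷ 19,200 = 35.2%, within the 36% cap
LTV: 520,400 ÷ 606,500 = 85.8%, within 97% cap
Row: 745 falls in 723–759. Column: 85.8% falls in 84.01–97%. Rate = 6.9%.

6.9%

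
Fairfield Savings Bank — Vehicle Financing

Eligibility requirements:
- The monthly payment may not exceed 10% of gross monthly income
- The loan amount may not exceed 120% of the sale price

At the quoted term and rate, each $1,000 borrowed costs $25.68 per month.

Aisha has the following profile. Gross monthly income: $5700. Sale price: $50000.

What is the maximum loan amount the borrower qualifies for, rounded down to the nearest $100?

Payment cap: 10% × $5,700 = $570/month.
At $25.68 per $1,000, that supports 570/25.68 × 1,000 ≈ $22,196 → $22,100.
LTV cap: 120% × $50,000 = $60,000 → $60,000.
Binding constraint: payment-to-income.

$22,100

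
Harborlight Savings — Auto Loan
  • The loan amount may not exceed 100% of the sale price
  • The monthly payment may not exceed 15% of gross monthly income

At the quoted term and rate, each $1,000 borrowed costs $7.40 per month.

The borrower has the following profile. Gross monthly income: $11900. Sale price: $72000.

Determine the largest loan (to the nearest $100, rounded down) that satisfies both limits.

Payment cap: 15% × $11,900 = $1,785/month.
At $7.40 per $1,000, that supports 1,785/7.40 × 1,000 ≈ $241,216 → $241,200.
LTV cap: 100% × $72,000 = $72,000 → $72,000.
Binding constraint: loan-to-value.

$72,000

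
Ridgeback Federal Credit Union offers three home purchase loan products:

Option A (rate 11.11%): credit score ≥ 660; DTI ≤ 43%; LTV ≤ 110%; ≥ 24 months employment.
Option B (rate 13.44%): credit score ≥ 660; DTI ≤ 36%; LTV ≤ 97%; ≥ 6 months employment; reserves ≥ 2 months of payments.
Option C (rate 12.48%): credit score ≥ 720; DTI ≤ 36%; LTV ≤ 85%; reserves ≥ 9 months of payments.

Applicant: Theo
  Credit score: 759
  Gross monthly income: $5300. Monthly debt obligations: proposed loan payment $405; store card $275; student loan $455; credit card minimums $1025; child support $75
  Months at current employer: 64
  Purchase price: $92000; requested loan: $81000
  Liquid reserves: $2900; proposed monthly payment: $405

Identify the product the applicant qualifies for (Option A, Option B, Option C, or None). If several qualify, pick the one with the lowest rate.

Option A

Total debts = (405 + 275 + 455 + 1,025 + 75) = 2,235; DTI = 2,235/5,300 = 42.2%.
LTV = 81,000/92,000 = 88%.
Reserves = 2,900/405 = 7.2 months.
Option A: score 759 ≥ 660; DTI 42.2% ≤ 43%; LTV 88% ≤ 110%; employment 64 ≥ 24 mo → qualifies.
Option B: score 759 ≥ 660; DTI 42.2% > 36%; LTV 88% ≤ 97%; employment 64 ≥ 6 mo; reserves 7.2 ≥ 2 mo → does not qualify.
Option C: score 759 ≥ 720; DTI 42.2% > 36%; LTV 88% > 85%; reserves 7.2 < 9 mo → does not qualify.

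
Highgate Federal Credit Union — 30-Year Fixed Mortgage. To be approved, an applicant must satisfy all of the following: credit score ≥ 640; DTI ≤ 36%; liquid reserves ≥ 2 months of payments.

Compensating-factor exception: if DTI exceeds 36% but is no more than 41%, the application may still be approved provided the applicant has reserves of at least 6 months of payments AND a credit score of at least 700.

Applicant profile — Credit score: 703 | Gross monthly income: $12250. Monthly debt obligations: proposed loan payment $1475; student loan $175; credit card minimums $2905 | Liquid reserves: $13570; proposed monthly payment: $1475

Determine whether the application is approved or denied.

Credit score 703 ≥ 640 (meets base)
Total debts = (1,475 + 175 + 2,905) = 4,555. DTI: 4,555 ÷ 12,250 = 37.2%, over the 36% base limit.
Reserves = 13,570/1,475 = 9.2 months ≥ 2
37.2% falls in the override range (36%–41%), so the compensating-factor test applies.
Override check — reserves: 9.2 mo (ok); score: 703 (ok).
Both override conditions satisfied; DTI exception granted.

Approved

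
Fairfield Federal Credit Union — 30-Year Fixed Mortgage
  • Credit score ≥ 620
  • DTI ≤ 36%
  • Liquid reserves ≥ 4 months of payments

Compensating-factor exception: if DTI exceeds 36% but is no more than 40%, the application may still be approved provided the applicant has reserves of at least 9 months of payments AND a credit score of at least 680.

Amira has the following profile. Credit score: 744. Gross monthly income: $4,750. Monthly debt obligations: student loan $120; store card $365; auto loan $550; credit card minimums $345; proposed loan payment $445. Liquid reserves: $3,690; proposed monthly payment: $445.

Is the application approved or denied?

Credit score 744 ≥ 620 (meets base)
Total debts = (120 + 365 + 550 + 345 + 445) = 1,825. DTI: 1,825 ÷ 4,750 = 38.4%, over the 36% base limit.
Reserves = 3,690/445 = 8.3 months ≥ 4
DTI 38.4% is within the 36%–40% exception band; checking compensating factors.
Override check — reserves: 8.3 mo (short of 9); score: 744 (ok).
Compensating-factor requirement not fully met.

Denied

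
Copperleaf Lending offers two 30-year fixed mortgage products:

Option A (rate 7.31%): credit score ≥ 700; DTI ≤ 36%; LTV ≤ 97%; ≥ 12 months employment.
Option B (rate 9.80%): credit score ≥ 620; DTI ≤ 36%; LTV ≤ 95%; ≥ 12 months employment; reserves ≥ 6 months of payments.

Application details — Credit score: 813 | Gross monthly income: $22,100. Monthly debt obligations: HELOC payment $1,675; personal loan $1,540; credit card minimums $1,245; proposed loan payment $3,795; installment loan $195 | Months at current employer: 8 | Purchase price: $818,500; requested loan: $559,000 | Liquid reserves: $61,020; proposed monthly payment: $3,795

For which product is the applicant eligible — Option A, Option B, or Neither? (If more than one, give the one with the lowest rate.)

Neither

Total debts = (1,675 + 1,540 + 1,245 + 3,795 + 195) = 8,450; DTI = 8,450/22,100 = 38.2%.
LTV = 559,000/818,500 = 68.3%.
Reserves = 61,020/3,795 = 16.1 months.
Option A: score 813 ≥ 700; DTI 38.2% > 36%; LTV 68.3% ≤ 97%; employment 8 < 12 mo → does not qualify.
Option B: score 813 ≥ 620; DTI 38.2% > 36%; LTV 68.3% ≤ 95%; employment 8 < 12 mo; reserves 16.1 ≥ 6 mo → does not qualify.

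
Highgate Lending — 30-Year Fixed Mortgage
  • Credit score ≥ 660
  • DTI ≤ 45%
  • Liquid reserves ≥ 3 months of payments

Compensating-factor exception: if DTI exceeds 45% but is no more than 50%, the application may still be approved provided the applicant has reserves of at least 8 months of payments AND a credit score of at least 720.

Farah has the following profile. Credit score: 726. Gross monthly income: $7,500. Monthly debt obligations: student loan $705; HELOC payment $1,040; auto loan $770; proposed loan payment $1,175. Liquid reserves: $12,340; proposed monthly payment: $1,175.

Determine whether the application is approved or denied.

Approved

Credit score 726 ≥ 660 (meets base)
Total debts = (705 + 1,040 + 770 + 1,175) = 3,690. DTI = 3,690/7,500 = 49.2% > 45% — standard DTI limit exceeded.
Liquid reserves cover 12,340/1,175 = 10.5 months — ≥ 3 required
49.2% falls in the override range (45%–50%), so the compensating-factor test applies.
Override check — reserves: 10.5 mo (ok); score: 726 (ok).
Both override conditions satisfied; DTI exception granted.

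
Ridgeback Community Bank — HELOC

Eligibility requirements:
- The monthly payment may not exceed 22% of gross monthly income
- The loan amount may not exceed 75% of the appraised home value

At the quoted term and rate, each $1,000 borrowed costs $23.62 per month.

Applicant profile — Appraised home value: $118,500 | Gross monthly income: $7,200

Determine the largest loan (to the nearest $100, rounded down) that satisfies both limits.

Payment cap: 22% × $7,200 = $1,584/month.
At $23.62 per $1,000, that supports 1,584/23.62 × 1,000 ≈ $67,061 → $67,000.
LTV cap: 75% × $118,500 = $88,875 → $88,800.
Binding constraint: payment-to-income.

$67,000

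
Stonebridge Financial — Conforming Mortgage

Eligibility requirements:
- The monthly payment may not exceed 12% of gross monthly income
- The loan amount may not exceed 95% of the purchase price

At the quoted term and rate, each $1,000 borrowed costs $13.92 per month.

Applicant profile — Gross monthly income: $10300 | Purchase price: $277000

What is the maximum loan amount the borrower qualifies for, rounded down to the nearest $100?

Payment cap: 12% × $10,300 = $1,236/month.
At $13.92 per $1,000, that supports 1,236/13.92 × 1,000 ≈ $88,793 → $88,700.
LTV cap: 95% × $277,000 = $263,150 → $263,100.
Binding constraint: payment-to-income.

$88,700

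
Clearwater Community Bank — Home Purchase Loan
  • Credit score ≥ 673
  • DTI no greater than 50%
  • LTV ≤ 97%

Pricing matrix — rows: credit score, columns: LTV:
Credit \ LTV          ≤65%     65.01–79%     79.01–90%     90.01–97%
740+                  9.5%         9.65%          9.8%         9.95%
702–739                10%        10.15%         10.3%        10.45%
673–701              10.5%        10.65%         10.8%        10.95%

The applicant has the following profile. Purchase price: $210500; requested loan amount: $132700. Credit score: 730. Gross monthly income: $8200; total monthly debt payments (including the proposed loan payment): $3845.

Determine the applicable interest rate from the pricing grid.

Credit score 730 ≥ 673; DTI: 3,845 ÷ 8,200 = 46.9%, within the 50% cap
LTV = 132,700/210,500 = 63% ≤ 97%
Score 730 is in the 702–739 band; LTV 63% is in the ≤65% band → 10%.

10%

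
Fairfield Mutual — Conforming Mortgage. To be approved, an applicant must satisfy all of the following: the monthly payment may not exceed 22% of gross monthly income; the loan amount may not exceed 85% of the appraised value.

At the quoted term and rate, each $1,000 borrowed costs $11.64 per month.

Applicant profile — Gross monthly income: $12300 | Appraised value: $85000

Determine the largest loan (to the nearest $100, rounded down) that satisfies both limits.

$72,200

Payment cap: 22% × $12,300 = $2,706/month.
At $11.64 per $1,000, that supports 2,706/11.64 × 1,000 ≈ $232,474 → $232,400.
LTV cap: 85% × $85,000 = $72,250 → $72,200.
Binding constraint: loan-to-value.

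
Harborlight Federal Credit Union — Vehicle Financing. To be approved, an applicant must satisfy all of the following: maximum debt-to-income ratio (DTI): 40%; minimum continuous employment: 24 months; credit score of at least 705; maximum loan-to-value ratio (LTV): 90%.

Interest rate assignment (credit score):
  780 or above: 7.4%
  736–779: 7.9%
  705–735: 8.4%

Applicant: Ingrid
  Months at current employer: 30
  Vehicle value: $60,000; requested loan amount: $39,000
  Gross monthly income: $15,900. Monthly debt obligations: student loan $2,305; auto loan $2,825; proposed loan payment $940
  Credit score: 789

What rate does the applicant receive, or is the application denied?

Credit score 789 ≥ 705 (meets minimum)
Employment 30 ≥ 24 months
Total monthly debts = (2,305 + 2,825 + 940) = 6,070. DTI = 6,070/15,900 = 38.2% ≤ 40%
LTV: 39,000 ÷ 60,000 = 65%, within 90% cap
All requirements met. Score 789 falls in the 780 or above tier → 7.4%.

Approved at 7.4%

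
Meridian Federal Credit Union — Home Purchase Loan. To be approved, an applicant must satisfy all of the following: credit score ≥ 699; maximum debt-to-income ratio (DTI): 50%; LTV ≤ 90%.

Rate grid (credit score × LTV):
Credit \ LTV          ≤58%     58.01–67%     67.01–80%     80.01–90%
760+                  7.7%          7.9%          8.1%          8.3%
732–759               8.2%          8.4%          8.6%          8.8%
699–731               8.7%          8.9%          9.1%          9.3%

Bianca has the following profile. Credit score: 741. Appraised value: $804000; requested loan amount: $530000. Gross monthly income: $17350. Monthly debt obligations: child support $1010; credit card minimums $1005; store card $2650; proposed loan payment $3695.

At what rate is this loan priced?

Credit score 741 ≥ 699; Total monthly debts = (1,010 + 1,005 + 2,650 + 3,695) = 8,360. DTI = 8,360/17,350 = 48.2% ≤ 50%
LTV: 530,000 ÷ 804,000 = 65.9%, within 90% cap
Score 741 is in the 732–759 band; LTV 65.9% is in the 58.01–67% band → 8.4%.

8.4%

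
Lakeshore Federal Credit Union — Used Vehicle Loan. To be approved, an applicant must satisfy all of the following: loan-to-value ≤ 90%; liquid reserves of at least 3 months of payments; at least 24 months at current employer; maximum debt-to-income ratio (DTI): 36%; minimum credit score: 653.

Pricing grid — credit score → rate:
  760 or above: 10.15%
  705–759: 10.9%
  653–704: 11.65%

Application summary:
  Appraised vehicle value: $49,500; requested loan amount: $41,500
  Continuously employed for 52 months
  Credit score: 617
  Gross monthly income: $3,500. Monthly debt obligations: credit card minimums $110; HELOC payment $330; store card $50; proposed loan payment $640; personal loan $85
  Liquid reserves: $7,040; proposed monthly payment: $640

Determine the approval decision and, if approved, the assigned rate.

Denied

Credit score 617 < 653 (below minimum)
Employment 52 ≥ 24 months
Liquid reserves cover 7,040/640 = 11.0 months — ≥ 3 required
Total monthly debts = (110 + 330 + 50 + 640 + 85) = 1,215. DTI = 1,215/3,500 = 34.7% ≤ 36%
Loan-to-value = 41,500/49,500 = 83.8% — pass (90% max)
Not all requirements met → denied.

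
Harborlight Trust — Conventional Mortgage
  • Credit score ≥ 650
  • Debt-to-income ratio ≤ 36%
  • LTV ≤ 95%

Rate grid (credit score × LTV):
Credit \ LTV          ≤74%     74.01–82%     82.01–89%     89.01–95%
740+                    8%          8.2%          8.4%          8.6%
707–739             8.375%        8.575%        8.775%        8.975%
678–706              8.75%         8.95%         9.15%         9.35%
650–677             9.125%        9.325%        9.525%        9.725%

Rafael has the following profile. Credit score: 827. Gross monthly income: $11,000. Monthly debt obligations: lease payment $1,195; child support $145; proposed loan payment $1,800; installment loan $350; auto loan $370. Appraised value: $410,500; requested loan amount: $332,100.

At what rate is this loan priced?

8.2%

Credit score 827 ≥ 650; Total monthly debts = (1,195 + 145 + 1,800 + 350 + 370) = 3,860. DTI = 3,860/11,000 = 35.1% ≤ 36%
LTV: 332,100 ÷ 410,500 = 80.9%, within 95% cap
Credit 827 → row 740+; LTV 80.9% → column 74.01–82%. Grid cell → 8.2%.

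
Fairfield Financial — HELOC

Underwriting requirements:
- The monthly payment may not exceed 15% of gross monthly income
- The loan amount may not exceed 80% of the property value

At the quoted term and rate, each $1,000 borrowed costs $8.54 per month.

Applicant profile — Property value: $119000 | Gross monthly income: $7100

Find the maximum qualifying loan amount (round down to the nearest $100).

$95,200

Payment cap: 15% × $7,100 = $1,065/month.
At $8.54 per $1,000, that supports 1,065/8.54 × 1,000 ≈ $124,707 → $124,700.
LTV cap: 80% × $119,000 = $95,200 → $95,200.
Binding constraint: loan-to-value.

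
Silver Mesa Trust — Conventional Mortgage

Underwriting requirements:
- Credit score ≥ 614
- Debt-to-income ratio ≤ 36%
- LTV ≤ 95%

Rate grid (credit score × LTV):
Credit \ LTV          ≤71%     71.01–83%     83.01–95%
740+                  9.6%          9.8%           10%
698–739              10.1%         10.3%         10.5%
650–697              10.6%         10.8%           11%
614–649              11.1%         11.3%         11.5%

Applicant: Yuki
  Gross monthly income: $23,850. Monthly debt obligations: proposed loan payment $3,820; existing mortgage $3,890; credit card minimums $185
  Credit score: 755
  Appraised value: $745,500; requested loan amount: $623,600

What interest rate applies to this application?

Credit score 755 ≥ 614; Total monthly debts = (3,820 + 3,890 + 185) = 7,895. DTI: 7,895 ÷ 23,850 = 33.1%, within the 36% cap
Loan-to-value = 623,600/745,500 = 83.6% — pass (95% max)
Score 755 is in the 740+ band; LTV 83.6% is in the 83.01–95% band → 10%.

10%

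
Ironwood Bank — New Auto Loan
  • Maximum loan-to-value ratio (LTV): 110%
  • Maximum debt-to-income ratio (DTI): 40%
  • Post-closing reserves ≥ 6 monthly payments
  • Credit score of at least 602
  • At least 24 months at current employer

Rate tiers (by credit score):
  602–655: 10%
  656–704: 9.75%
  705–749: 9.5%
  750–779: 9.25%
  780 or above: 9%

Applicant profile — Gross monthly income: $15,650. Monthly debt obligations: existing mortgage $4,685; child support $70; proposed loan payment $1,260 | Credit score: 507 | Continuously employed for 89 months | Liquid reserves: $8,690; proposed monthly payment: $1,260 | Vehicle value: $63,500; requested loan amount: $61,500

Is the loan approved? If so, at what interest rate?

Credit score 507 < 602 (below minimum)
Loan-to-value = 61,500/63,500 = 96.9% — pass (110% max)
Total monthly debts = (4,685 + 70 + 1,260) = 6,015. DTI: 6,015 ÷ 15,650 = 38.4%, within the 40% cap
Reserves = 8,690/1,260 = 6.9 months ≥ 6
Employment 89 ≥ 24 months
Not all requirements met → denied.

Denied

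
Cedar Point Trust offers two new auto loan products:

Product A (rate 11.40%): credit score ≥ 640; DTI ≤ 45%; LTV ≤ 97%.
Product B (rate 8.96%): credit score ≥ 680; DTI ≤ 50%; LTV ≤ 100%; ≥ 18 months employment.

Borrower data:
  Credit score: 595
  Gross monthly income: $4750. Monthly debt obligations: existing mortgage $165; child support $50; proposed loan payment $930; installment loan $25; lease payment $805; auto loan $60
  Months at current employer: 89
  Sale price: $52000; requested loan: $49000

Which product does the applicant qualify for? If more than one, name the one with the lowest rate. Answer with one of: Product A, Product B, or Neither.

Total debts = (165 + 50 + 930 + 25 + 805 + 60) = 2,035; DTI = 2,035/4,750 = 42.8%.
LTV = 49,000/52,000 = 94.2%.
Product A: score 595 < 640; DTI 42.8% ≤ 45%; LTV 94.2% ≤ 97% → does not qualify.
Product B: score 595 < 680; DTI 42.8% ≤ 50%; LTV 94.2% ≤ 100%; employment 89 ≥ 18 mo → does not qualify.

Neither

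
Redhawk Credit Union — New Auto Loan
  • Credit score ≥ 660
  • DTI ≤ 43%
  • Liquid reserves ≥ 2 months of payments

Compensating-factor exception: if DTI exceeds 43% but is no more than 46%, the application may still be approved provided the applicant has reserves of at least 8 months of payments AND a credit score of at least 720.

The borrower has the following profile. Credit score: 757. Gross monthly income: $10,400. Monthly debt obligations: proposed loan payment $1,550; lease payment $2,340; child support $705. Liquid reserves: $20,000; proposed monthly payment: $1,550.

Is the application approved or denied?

Credit score 757 ≥ 660 (meets base)
Total debts = (1,550 + 2,340 + 705) = 4,595. DTI = 4,595/10,400 = 44.2% > 43% — standard DTI limit exceeded.
Reserves = 20,000/1,550 = 12.9 months ≥ 2
44.2% falls in the override range (43%–46%), so the compensating-factor test applies.
Override check — reserves: 12.9 mo (ok); score: 757 (ok).
Both compensating conditions met → exception applies.

Approved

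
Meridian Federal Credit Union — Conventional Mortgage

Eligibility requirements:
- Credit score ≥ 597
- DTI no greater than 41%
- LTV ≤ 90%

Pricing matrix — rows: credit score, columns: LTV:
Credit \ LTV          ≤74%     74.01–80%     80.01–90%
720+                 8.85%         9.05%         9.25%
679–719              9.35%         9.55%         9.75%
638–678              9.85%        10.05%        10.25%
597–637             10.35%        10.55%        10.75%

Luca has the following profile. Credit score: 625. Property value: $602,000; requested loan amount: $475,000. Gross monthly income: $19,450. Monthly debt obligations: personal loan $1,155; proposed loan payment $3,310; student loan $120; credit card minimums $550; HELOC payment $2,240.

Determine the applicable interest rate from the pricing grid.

Credit score 625 ≥ 597; Total monthly debts = (1,155 + 3,310 + 120 + 550 + 2,240) = 7,375. DTI = 7,375/19,450 = 37.9% ≤ 41%
LTV = 475,000/602,000 = 78.9% ≤ 90%
Score 625 is in the 597–637 band; LTV 78.9% is in the 74.01–80% band → 10.55%.

10.55%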